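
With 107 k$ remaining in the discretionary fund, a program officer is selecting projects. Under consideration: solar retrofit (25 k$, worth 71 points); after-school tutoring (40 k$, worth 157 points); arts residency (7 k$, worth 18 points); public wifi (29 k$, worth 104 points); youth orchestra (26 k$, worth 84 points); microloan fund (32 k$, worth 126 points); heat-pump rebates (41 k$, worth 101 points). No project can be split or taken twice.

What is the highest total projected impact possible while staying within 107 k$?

387

Best packing: after-school tutoring + public wifi + microloan fund — 101 k$, 387 total.
Every other selection either busts 107 k$ or fails to beat 387.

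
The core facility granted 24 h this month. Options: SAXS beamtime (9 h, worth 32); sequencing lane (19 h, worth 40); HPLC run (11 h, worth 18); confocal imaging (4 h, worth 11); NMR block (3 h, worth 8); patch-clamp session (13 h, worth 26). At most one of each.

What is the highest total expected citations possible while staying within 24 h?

Ranking by ratio (expected citations/h): SAXS beamtime 3.56, confocal imaging 2.75, NMR block 2.67.
The ratio heuristic lands on SAXS beamtime + confocal imaging + NMR block (51) but leaves 8 h idle.
The 3 h tied up in NMR block is better spent on HPLC run — total rises to 61 (24 h).

61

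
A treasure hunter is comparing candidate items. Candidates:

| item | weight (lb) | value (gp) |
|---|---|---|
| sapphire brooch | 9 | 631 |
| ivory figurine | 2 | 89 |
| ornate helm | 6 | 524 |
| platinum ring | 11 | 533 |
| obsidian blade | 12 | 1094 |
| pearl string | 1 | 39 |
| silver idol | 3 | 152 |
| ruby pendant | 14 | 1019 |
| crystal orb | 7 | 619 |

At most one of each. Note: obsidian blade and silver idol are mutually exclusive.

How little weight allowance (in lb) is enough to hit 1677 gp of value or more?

19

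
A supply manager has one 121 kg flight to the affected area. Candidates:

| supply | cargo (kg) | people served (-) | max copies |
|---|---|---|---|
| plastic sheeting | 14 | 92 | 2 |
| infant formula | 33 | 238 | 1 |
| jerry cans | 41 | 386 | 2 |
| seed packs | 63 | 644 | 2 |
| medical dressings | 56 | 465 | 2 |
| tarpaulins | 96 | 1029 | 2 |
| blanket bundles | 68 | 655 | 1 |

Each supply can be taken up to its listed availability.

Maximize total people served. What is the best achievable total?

Density check — tarpaulins 10.72, seed packs 10.22, blanket bundles 9.63, jerry cans 9.41 are the best per kg.
Filling by ratio: plastic sheeting + tarpaulins for 1121, with 11 kg left unused.
The 96 kg tied up in tarpaulins is better spent on jerry cans + seed packs — total rises to 1122 (118 kg).

1122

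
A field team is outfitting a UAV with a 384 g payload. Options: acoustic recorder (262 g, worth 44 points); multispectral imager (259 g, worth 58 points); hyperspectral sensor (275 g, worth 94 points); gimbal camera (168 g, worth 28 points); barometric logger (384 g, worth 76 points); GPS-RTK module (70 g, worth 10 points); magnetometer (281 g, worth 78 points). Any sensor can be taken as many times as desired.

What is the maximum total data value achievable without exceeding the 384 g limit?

104

Best packing: hyperspectral sensor + GPS-RTK module — 345 g, 104 total.
No other feasible combination exceeds 104.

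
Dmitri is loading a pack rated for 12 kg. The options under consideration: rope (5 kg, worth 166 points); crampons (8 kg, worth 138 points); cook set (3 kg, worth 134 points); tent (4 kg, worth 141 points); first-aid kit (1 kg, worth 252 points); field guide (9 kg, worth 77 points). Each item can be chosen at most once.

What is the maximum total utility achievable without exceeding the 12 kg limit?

559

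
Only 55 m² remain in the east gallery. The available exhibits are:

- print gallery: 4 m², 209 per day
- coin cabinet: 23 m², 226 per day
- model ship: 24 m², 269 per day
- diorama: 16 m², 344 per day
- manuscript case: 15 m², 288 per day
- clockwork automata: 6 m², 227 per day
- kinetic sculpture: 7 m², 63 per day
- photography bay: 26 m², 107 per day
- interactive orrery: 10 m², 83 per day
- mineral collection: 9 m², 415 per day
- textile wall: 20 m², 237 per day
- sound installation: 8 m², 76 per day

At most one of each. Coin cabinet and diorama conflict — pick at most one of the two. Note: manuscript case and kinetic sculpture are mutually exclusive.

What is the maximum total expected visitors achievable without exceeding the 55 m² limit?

Taking print gallery + diorama + manuscript case + clockwork automata + mineral collection: 50 m² used, 1483 in expected visitors.

1483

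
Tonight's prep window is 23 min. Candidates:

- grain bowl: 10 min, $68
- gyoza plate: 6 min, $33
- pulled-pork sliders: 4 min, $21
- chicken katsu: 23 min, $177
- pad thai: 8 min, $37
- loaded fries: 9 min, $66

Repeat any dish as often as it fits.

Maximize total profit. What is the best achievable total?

Ranking by ratio (profit/min): chicken katsu 7.70, loaded fries 7.33, grain bowl 6.80.
Best packing: chicken katsu — 23 min, 177 total.

177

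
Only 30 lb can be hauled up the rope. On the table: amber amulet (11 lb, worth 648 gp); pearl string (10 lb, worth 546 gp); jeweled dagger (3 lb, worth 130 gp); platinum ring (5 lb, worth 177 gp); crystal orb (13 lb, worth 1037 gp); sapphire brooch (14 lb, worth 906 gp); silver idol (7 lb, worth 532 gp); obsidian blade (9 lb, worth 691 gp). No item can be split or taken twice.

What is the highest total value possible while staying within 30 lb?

Density check — crystal orb 79.77, obsidian blade 76.78, silver idol 76.00, sapphire brooch 64.71 are the best per lb.
Best packing: crystal orb + silver idol + obsidian blade — 29 lb, 2260 total.
Nothing else within 30 lb beats 2260.

2260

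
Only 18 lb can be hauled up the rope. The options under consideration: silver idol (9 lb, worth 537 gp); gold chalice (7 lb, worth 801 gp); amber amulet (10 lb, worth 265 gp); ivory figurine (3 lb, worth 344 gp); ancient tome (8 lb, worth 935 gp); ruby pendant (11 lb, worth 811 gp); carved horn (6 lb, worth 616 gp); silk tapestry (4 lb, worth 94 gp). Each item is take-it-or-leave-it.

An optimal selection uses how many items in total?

3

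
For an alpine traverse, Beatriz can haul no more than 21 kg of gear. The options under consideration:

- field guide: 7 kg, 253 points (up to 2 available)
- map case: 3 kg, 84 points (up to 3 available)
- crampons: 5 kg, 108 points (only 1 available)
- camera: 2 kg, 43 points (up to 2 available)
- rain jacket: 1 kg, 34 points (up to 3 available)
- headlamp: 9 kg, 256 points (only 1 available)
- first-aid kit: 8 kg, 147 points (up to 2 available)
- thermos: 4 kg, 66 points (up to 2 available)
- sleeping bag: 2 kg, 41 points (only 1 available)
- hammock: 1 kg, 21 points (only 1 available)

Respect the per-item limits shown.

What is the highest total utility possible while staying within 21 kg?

713

Best packing: 2×field guide + map case + 3×rain jacket + hammock — 21 kg, 713 total.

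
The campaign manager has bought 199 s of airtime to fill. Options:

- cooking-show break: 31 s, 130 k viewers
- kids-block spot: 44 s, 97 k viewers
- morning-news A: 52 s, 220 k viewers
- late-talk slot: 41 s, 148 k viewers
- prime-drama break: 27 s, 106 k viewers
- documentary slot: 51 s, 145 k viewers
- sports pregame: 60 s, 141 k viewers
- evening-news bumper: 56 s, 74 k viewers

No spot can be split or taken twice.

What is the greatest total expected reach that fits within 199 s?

701

Taking cooking-show break + kids-block spot + morning-news A + late-talk slot + prime-drama break: 195 s used, 701 in expected reach.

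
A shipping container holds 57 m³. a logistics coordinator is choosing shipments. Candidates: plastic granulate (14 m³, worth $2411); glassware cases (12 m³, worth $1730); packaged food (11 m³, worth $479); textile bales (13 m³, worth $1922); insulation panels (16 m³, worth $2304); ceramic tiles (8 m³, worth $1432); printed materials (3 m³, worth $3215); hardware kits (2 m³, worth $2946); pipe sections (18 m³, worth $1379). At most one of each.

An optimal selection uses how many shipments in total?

6

Optimal total is 14230.
For example plastic granulate + textile bales + insulation panels + ceramic tiles + printed materials + hardware kits achieves it, using 56 m³.
Every optimal selection uses 6 shipments.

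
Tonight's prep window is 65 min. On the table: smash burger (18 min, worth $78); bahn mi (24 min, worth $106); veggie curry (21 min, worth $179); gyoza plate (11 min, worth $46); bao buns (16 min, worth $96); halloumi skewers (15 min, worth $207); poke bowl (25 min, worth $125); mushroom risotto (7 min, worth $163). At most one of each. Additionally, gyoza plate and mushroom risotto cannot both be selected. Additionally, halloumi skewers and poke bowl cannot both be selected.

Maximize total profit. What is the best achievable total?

Density check — mushroom risotto 23.29, halloumi skewers 13.80, veggie curry 8.52 are the best per min.
Best packing: veggie curry + bao buns + halloumi skewers + mushroom risotto — 59 min, 645 total.
No other feasible combination exceeds 645.

645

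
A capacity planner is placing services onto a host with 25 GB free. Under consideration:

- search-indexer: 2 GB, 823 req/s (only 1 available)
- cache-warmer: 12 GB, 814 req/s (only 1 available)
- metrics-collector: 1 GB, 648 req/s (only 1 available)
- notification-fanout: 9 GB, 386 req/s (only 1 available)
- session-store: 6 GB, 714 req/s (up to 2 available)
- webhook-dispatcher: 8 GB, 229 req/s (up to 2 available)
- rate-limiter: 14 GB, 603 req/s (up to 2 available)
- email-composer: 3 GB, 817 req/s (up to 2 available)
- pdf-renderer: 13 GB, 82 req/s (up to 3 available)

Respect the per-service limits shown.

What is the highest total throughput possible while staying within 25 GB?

4533

Ranking by ratio (throughput/GB): metrics-collector 648.00, search-indexer 411.50, email-composer 272.33.
Taking search-indexer + metrics-collector + 2×session-store + 2×email-composer: 21 GB used, 4533 in throughput.
Every other selection either busts 25 GB or exceeds an availability limit or fails to beat 4533.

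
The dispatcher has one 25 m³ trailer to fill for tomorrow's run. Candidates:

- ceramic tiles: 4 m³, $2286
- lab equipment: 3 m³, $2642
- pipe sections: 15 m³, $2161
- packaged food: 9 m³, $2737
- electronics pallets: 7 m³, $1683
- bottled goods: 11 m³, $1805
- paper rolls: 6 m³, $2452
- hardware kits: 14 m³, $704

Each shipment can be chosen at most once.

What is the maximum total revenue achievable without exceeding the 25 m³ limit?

Ceramic tiles + lab equipment + packaged food + paper rolls uses 22 of the 25 m³ and totals 10117.

10117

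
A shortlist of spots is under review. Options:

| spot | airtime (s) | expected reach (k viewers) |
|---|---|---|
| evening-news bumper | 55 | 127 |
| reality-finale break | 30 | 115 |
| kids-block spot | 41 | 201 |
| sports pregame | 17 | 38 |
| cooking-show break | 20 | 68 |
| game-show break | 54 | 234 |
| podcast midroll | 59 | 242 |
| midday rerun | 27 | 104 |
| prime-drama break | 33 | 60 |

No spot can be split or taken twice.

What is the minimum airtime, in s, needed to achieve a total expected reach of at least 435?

95

Look for the lowest-airtime combination reaching 435.
Taking kids-block spot + game-show break gives 435 (≥ 435) for 95 s.
No combination under 95 s hits 435.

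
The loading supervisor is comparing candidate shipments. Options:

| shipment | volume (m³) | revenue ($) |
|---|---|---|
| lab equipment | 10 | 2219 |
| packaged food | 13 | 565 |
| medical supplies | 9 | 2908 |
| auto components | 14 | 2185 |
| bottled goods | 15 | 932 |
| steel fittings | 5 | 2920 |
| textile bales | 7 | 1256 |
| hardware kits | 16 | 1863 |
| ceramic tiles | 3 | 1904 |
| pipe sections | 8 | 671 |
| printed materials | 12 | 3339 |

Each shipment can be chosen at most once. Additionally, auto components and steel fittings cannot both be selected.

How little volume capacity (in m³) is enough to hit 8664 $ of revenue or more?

Look for the lowest-volume combination reaching 8664.
medical supplies + steel fittings + textile bales + ceramic tiles reaches 8988 using 24 m³.
No combination under 24 m³ hits 8664.

24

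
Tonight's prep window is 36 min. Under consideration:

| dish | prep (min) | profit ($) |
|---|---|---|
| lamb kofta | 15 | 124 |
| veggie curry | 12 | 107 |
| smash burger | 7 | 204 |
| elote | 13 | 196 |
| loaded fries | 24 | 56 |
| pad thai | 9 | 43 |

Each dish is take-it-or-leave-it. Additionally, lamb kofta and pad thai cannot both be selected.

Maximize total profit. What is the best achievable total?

524

By profit per min: smash burger 29.14, elote 15.08, veggie curry 8.92, lamb kofta 8.27 lead.
Taking the top-ratio dishes first gives veggie curry + smash burger + elote for 507 (32 min).
Dropping veggie curry frees 12 min; slotting in lamb kofta (15 min) lifts the total to 524 at 35 min.
Nothing else feasible within 36 min beats 524.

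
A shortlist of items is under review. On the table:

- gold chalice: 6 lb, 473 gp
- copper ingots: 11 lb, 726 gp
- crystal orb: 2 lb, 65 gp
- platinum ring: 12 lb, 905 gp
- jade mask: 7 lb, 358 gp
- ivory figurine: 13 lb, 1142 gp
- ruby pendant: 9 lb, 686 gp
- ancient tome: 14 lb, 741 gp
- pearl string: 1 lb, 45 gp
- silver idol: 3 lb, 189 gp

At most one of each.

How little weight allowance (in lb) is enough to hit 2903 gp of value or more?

37

Minimise lb subject to total value ≥ 2903.
platinum ring + ivory figurine + ruby pendant + silver idol: 2922 value at 37 lb.
No combination under 37 lb hits 2903.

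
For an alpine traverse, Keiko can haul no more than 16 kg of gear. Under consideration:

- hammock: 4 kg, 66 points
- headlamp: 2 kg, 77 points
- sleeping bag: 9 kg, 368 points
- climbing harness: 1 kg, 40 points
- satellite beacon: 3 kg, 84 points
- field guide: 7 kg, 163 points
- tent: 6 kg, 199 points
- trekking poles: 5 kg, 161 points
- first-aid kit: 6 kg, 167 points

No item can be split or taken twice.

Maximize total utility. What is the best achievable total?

607

Taking the top-ratio items first gives headlamp + sleeping bag + climbing harness + satellite beacon for 569 (15 kg).
Dropping headlamp and satellite beacon frees 5 kg; slotting in tent (6 kg) lifts the total to 607 at 16 kg.
Every other selection either busts 16 kg or fails to beat 607.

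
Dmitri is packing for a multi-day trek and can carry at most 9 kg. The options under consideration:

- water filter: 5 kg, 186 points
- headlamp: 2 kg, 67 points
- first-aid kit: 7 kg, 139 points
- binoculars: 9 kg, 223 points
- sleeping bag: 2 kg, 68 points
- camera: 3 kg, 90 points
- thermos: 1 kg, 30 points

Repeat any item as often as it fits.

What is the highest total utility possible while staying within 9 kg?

322

The ratio ordering already packs tightly: water filter + 2×sleeping bag, 9 kg, 322.
That's the maximum — no swap from here does better than 322.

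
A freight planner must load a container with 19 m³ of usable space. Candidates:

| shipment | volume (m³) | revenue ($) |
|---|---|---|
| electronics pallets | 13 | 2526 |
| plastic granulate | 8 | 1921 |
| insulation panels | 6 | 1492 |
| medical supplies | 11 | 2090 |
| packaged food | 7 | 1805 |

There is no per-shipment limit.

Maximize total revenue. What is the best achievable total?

4789

Density check — packaged food 257.86, insulation panels 248.67, plastic granulate 240.12 are the best per m³.
Greedy by ratio would take 2×packaged food: 14 m³ used, total 3610.
Dropping packaged food frees 7 m³; slotting in 2×insulation panels (12 m³) lifts the total to 4789 at 19 m³.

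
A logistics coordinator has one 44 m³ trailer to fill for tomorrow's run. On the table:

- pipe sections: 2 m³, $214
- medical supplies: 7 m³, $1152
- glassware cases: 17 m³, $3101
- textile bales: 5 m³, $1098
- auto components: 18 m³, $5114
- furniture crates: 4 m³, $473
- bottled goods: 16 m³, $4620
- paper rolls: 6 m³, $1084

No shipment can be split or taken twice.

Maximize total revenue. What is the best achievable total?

11305

The ratio ordering already packs tightly: textile bales + auto components + furniture crates + bottled goods, 43 m³, 11305.
The closest alternative, auto components + furniture crates + bottled goods + paper rolls, reaches only 11291.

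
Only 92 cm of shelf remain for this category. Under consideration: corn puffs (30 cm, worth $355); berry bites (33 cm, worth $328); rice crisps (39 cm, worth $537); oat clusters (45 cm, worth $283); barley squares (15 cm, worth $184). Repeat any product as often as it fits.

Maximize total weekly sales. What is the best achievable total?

1104

Taking the top-ratio products first gives 2×rice crisps for 1074 (78 cm).
The 78 cm tied up in 2×rice crisps is better spent on 6×barley squares — total rises to 1104 (90 cm).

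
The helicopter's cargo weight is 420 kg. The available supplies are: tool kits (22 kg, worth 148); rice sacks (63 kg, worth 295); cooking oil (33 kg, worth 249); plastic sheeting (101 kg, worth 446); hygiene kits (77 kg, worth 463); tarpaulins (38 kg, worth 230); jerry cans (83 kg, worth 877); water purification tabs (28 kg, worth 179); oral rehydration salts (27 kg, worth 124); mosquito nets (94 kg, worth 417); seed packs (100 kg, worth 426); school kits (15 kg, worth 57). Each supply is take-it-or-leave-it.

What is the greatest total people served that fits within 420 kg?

A density-first pass picks tool kits + rice sacks + cooking oil + hygiene kits + tarpaulins + jerry cans + water purification tabs + oral rehydration salts + school kits — 2622 at 386 kg.
The 63 kg tied up in rice sacks is better spent on mosquito nets — total rises to 2744 (417 kg).

2744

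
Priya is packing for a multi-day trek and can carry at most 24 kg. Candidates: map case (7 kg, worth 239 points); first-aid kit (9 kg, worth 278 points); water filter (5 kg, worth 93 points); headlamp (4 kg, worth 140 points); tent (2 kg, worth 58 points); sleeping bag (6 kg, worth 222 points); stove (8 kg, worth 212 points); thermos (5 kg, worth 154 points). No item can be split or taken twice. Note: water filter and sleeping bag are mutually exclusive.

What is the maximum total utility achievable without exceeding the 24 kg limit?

813

Map case + headlamp + tent + sleeping bag + thermos uses 24 of the 24 kg and totals 813.
The closest alternative, map case + first-aid kit + tent + sleeping bag, reaches only 797.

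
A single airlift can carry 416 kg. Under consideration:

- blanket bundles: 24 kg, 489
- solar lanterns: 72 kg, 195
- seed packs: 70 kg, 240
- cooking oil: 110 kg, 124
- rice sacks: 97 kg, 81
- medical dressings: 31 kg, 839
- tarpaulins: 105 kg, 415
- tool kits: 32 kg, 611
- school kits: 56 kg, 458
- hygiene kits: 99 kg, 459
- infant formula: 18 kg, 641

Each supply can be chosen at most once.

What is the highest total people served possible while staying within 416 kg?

Taking the top-ratio supplies first gives blanket bundles + medical dressings + tarpaulins + tool kits + school kits + hygiene kits + infant formula for 3912 (365 kg).
The 105 kg tied up in tarpaulins is better spent on solar lanterns + seed packs — total rises to 3932 (402 kg).
The closest alternative, blanket bundles + medical dressings + tarpaulins + tool kits + school kits + hygiene kits + infant formula, reaches only 3912.

3932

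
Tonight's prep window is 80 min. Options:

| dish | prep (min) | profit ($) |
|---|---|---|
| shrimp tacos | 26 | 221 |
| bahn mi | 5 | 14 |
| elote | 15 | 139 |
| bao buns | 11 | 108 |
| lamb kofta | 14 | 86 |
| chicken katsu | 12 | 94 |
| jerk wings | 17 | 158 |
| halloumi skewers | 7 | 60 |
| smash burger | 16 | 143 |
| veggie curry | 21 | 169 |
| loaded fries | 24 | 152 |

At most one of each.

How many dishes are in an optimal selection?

5

Best achievable profit is 717.
One optimal bundle: elote + bao buns + jerk wings + smash burger + veggie curry (80 min).
Every optimal selection uses 5 dishes.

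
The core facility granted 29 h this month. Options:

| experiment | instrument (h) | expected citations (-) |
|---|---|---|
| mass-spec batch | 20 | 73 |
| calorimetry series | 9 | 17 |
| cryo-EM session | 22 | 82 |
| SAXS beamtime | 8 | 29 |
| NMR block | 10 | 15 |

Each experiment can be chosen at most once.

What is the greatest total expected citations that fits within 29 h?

102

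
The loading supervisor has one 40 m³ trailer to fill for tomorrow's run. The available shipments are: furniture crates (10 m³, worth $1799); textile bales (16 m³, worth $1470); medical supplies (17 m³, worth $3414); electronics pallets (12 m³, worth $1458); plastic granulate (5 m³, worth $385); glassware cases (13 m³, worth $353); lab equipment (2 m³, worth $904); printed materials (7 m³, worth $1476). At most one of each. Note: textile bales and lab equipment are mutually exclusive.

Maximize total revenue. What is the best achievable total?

Ranking by ratio (revenue/m³): lab equipment 452.00, printed materials 210.86, medical supplies 200.82, furniture crates 179.90.
Furniture crates + medical supplies + lab equipment + printed materials uses 36 of the 40 m³ and totals 7593.
An exhaustive check of the 256 subsets confirms 7593.

7593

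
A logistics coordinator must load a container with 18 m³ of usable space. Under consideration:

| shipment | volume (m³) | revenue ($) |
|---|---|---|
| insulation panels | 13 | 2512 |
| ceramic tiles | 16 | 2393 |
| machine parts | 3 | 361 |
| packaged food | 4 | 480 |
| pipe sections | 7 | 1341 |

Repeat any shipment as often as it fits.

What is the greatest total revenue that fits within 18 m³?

Ranking by ratio (revenue/m³): insulation panels 193.23, pipe sections 191.57, ceramic tiles 149.56, machine parts 120.33.
Greedy by ratio would take insulation panels + machine parts: 16 m³ used, total 2873.
Dropping insulation panels and machine parts frees 16 m³; slotting in packaged food + 2×pipe sections (18 m³) lifts the total to 3162 at 18 m³.
Every other selection either busts 18 m³ or fails to beat 3162.

3162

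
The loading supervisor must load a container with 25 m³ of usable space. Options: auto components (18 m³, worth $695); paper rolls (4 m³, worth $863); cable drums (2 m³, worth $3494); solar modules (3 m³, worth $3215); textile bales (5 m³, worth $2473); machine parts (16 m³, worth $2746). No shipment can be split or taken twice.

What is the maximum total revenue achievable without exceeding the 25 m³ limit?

10318

By revenue per m³: cable drums 1747.00, solar modules 1071.67, textile bales 494.60, paper rolls 215.75 lead.
Greedy by ratio would take paper rolls + cable drums + solar modules + textile bales: 14 m³ used, total 10045.
Replace textile bales with machine parts: the trade gains 273 net, giving 10318 at 25 m³.
Every other selection either busts 25 m³ or fails to beat 10318.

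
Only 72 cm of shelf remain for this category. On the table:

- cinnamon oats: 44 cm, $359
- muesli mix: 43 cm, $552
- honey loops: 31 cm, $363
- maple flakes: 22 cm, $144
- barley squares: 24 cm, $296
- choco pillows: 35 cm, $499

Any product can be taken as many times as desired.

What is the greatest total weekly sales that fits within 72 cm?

Density check — choco pillows 14.26, muesli mix 12.84, barley squares 12.33 are the best per cm.
The ratio ordering already packs tightly: 2×choco pillows, 70 cm, 998.
That's the maximum — no swap from here does better than 998.

998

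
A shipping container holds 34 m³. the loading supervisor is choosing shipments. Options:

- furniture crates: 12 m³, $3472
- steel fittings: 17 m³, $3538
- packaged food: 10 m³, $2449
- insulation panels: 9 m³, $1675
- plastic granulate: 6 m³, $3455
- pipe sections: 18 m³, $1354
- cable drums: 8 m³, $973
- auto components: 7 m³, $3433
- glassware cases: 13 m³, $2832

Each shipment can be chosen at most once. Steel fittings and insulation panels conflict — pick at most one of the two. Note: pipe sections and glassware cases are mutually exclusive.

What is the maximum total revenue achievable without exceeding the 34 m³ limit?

Ranking by ratio (revenue/m³): plastic granulate 575.83, auto components 490.43, furniture crates 289.33, packaged food 244.90.
The ratio ordering already packs tightly: furniture crates + insulation panels + plastic granulate + auto components, 34 m³, 12035.
No other feasible combination exceeds 12035.

12035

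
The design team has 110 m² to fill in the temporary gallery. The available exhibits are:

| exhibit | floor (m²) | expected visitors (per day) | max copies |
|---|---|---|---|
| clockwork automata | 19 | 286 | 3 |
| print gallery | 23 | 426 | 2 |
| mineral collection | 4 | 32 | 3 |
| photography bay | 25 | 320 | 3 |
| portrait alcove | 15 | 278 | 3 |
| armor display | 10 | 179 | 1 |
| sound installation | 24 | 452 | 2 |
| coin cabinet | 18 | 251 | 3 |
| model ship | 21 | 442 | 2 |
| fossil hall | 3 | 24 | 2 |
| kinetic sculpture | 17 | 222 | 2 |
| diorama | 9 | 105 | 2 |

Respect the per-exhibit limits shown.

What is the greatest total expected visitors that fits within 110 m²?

2144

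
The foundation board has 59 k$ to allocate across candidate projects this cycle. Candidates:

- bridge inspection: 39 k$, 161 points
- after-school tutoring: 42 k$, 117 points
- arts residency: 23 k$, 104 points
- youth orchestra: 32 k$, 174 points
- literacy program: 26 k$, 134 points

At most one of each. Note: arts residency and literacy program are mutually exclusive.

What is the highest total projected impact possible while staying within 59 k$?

Taking youth orchestra + literacy program: 58 k$ used, 308 in projected impact.
Nothing else feasible within 59 k$ beats 308.

308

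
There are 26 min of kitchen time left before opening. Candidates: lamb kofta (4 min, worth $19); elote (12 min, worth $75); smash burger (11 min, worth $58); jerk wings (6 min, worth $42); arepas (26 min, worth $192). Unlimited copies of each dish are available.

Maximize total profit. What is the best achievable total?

Arepas uses 26 of the 26 min and totals 192.
That's the maximum — no swap from here does better than 192.

192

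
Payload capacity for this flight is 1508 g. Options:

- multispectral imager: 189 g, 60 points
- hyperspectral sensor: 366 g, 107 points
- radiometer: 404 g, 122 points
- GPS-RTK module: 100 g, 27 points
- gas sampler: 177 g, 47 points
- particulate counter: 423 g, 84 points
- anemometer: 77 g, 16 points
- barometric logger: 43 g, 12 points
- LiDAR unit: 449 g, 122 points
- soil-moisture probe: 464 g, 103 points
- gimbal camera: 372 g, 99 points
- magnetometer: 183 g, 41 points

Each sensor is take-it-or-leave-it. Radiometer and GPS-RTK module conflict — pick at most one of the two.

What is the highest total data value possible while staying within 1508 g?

435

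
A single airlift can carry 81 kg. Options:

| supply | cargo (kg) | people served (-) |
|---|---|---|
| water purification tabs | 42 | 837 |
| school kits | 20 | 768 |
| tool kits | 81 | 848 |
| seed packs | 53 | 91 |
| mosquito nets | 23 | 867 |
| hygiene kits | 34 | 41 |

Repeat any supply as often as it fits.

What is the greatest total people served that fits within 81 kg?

3072

Density check — school kits 38.40, mosquito nets 37.70, water purification tabs 19.93, tool kits 10.47 are the best per kg.
4×school kits uses 80 of the 81 kg and totals 3072.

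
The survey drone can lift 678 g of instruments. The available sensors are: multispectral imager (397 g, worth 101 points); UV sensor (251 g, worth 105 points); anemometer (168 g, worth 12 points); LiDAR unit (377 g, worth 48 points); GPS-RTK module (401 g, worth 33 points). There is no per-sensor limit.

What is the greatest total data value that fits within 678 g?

2×UV sensor + anemometer uses 670 of the 678 g and totals 222.

222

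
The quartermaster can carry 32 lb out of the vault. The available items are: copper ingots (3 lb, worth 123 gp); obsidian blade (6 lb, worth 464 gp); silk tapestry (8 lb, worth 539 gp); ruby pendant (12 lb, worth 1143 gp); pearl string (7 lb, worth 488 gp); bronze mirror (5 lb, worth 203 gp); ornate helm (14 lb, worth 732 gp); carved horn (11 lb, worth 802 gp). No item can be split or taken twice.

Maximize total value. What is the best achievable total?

2532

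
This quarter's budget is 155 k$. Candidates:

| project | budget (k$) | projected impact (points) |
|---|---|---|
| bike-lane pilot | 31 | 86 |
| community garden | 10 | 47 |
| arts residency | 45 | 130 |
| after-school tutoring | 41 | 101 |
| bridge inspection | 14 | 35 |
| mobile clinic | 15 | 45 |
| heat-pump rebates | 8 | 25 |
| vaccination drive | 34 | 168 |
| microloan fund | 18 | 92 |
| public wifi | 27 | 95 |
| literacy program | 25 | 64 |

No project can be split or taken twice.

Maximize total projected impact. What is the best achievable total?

577

By projected impact per k$: microloan fund 5.11, vaccination drive 4.94, community garden 4.70, public wifi 3.52 lead.
A density-first pass picks bike-lane pilot + community garden + mobile clinic + heat-pump rebates + vaccination drive + microloan fund + public wifi — 558 at 143 k$.
The 39 k$ tied up in bike-lane pilot and heat-pump rebates is better spent on arts residency — total rises to 577 (149 k$).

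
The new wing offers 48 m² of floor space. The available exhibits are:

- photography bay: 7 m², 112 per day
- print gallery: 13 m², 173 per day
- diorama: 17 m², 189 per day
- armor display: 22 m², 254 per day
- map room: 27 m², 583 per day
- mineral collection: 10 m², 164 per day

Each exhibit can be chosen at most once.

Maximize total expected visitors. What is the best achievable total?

Density check — map room 21.59, mineral collection 16.40, photography bay 16.00 are the best per m².
A density-first pass picks photography bay + map room + mineral collection — 859 at 44 m².
The 10 m² tied up in mineral collection is better spent on print gallery — total rises to 868 (47 m²).

868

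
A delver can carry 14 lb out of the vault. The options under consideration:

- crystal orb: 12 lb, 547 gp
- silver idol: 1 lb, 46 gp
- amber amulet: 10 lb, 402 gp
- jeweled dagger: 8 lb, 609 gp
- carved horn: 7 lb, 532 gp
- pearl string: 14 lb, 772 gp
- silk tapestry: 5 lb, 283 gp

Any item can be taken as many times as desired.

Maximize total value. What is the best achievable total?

1064

Greedy by ratio would take silver idol + jeweled dagger + silk tapestry: 14 lb used, total 938.
Dropping silver idol and jeweled dagger and silk tapestry frees 14 lb; slotting in 2×carved horn (14 lb) lifts the total to 1064 at 14 lb.
That's the maximum — no swap from here does better than 1064.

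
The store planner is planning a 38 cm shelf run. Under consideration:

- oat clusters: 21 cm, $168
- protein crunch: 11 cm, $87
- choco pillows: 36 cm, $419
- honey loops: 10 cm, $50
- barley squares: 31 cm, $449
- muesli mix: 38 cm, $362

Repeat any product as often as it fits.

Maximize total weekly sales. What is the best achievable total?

Taking barley squares: 31 cm used, 449 in weekly sales.

449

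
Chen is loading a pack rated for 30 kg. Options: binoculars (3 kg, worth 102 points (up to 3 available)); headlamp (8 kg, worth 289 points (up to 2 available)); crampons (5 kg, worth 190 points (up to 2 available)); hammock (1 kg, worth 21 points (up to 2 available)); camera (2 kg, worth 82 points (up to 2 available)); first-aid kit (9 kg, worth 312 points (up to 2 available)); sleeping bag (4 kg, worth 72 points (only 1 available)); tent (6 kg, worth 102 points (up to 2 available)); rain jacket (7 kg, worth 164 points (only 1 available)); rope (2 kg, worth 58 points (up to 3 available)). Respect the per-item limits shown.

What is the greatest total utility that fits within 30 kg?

Density check — camera 41.00, crampons 38.00, headlamp 36.12, first-aid kit 34.67 are the best per kg.
The ratio ordering already packs tightly: 2×headlamp + 2×crampons + 2×camera, 30 kg, 1122.

1122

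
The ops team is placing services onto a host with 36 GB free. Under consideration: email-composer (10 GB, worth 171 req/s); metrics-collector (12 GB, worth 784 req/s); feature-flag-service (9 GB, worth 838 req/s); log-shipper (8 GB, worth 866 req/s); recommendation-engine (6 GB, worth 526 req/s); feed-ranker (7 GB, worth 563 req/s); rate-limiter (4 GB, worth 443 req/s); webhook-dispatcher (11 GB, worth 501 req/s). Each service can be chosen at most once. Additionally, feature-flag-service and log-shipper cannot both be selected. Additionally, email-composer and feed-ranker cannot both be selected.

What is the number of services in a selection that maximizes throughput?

5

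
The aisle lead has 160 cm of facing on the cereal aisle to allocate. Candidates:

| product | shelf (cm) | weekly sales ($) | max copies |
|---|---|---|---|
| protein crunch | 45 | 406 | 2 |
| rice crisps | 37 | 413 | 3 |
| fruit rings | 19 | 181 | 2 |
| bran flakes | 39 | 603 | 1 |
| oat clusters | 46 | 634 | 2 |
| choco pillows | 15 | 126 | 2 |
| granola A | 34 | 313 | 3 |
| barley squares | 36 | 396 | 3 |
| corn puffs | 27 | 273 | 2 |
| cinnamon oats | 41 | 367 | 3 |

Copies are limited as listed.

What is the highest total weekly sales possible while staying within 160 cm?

Bran flakes + 2×oat clusters + corn puffs uses 158 of the 160 cm and totals 2144.

2144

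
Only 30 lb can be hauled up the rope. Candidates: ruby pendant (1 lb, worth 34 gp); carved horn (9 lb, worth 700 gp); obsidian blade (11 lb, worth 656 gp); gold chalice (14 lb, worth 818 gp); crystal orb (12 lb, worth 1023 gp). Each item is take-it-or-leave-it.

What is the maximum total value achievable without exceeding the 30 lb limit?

Filling by ratio: ruby pendant + carved horn + crystal orb for 1757, with 8 lb left unused.
Replace carved horn with gold chalice: the trade gains 118 net, giving 1875 at 27 lb.

1875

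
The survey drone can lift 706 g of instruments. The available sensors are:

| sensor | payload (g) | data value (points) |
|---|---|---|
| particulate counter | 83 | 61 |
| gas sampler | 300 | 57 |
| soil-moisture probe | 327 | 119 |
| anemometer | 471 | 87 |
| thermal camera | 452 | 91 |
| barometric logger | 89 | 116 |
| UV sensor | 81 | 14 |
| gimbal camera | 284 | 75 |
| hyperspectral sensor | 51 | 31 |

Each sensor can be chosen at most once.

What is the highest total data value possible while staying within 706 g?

Particulate counter + soil-moisture probe + barometric logger + UV sensor + hyperspectral sensor uses 631 of the 706 g and totals 341.

341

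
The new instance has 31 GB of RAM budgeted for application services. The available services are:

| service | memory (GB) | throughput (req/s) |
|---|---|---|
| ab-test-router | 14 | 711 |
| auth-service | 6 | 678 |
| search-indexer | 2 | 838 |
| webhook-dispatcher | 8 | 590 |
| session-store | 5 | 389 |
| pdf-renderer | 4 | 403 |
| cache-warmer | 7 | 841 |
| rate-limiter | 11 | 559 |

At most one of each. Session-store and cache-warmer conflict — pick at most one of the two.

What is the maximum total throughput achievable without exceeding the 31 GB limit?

3350

Best packing: auth-service + search-indexer + webhook-dispatcher + pdf-renderer + cache-warmer — 27 GB, 3350 total.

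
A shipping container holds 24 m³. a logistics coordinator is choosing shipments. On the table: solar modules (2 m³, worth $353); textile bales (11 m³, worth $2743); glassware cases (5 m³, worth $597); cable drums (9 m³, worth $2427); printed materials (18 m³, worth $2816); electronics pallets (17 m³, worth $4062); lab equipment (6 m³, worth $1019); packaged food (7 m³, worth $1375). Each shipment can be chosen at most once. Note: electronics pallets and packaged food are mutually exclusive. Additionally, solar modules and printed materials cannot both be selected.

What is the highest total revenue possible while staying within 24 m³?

5523

The ratio ordering already packs tightly: solar modules + textile bales + cable drums, 22 m³, 5523.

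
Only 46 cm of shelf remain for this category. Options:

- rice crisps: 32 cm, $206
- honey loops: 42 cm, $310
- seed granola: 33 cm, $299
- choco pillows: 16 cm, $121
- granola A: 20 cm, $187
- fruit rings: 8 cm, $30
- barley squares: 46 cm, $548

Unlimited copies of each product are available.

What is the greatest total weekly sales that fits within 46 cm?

548

The ratio ordering already packs tightly: barley squares, 46 cm, 548.
Nothing else within 46 cm beats 548.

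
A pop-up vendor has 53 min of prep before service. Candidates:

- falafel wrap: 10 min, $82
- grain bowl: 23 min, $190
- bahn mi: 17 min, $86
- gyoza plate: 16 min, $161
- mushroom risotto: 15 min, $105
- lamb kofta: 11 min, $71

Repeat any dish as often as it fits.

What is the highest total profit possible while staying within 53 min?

A density-first pass picks 3×gyoza plate — 483 at 48 min.
The 16 min tied up in gyoza plate is better spent on 2×falafel wrap — total rises to 486 (52 min).

486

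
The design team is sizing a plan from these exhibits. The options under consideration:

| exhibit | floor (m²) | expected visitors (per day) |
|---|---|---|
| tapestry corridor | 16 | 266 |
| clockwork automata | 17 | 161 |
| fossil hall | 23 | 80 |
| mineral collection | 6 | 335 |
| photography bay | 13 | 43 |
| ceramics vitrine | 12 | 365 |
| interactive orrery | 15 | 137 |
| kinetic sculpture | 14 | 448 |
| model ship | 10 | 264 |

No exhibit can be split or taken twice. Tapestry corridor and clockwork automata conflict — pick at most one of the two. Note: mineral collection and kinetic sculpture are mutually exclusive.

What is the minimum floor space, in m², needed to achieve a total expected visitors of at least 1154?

Need the lightest bundle worth ≥ 1154.
Taking tapestry corridor + mineral collection + ceramics vitrine + model ship gives 1230 (≥ 1154) for 44 m².
Any bundle with less than 44 m² falls short of 1154.

44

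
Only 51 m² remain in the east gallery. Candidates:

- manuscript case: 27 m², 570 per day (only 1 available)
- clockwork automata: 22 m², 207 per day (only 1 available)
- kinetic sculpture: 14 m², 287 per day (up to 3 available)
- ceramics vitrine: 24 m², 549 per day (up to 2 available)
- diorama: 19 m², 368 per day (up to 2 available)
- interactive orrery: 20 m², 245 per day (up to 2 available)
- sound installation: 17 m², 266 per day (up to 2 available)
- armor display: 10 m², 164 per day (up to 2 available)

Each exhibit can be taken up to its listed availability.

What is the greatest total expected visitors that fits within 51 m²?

1119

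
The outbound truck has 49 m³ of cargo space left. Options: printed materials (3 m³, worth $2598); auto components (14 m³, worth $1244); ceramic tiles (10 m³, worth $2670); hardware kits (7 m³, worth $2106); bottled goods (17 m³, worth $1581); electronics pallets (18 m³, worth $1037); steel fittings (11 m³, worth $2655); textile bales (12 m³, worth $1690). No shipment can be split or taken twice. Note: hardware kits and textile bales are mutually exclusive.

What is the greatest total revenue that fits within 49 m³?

11610

Ranking by ratio (revenue/m³): printed materials 866.00, hardware kits 300.86, ceramic tiles 267.00, steel fittings 241.36.
Printed materials + ceramic tiles + hardware kits + bottled goods + steel fittings uses 48 of the 49 m³ and totals 11610.
Nothing else feasible within 49 m³ beats 11610.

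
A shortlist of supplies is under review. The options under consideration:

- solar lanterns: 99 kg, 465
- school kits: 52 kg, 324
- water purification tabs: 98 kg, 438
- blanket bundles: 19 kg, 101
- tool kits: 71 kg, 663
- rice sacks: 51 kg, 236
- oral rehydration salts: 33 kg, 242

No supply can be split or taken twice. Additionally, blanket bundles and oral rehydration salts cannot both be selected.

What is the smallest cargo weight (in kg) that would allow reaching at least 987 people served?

123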